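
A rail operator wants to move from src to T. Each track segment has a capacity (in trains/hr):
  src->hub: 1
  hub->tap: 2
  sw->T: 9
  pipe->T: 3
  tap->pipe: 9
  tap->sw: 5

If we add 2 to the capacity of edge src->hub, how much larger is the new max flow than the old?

1

Original max flow = 1.
After raising cap(src->hub), augmenting paths through that edge carry 1 more unit.
New max flow = 2. Increase = 1.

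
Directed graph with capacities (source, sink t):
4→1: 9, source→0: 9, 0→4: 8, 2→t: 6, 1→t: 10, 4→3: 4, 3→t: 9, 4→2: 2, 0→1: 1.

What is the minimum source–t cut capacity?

9

Max flow = 9 (via 3 augmenting paths).
In the residual at optimum, the set reachable from source is {source}.
Cut edges: source→0 (cap 9). Sum = 9.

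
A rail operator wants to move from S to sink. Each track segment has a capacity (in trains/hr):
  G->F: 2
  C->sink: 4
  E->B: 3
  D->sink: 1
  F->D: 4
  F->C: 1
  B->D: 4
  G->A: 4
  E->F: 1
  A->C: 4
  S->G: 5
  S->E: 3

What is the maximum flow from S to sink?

Augment S->E->B->D->sink: bottleneck 1. Total 1.
Augment S->E->F->C->sink: bottleneck 1. Total 2.
Augment S->G->A->C->sink: bottleneck 3. Total 5.
No augmenting path remains in the residual graph.

5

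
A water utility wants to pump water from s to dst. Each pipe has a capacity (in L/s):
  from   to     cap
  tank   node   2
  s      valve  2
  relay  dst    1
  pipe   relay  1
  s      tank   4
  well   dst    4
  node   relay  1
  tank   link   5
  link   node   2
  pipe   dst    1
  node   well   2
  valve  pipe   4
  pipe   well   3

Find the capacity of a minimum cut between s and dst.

Max flow = 5 (via 4 augmenting paths).
In the residual at optimum, the set reachable from s is {link, node, s, tank}.
Cut edges: s→valve (cap 2), node→well (cap 2), node→relay (cap 1). Sum = 5.

5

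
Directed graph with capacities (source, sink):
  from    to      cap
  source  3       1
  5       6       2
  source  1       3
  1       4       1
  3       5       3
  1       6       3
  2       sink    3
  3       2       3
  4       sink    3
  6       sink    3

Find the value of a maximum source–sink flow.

Augment source→3→2→sink: bottleneck 1. Total 1.
Augment source→1→4→sink: bottleneck 1. Total 2.
Augment source→1→6→sink: bottleneck 2. Total 4.
No augmenting path remains in the residual graph.

4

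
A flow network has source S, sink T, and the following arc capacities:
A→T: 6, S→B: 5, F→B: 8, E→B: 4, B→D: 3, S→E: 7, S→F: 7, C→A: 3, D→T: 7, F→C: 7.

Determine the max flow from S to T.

Augment S→B→D→T: bottleneck 3. Total 3.
Augment S→F→C→A→T: bottleneck 3. Total 6.
No augmenting path remains in the residual graph.

6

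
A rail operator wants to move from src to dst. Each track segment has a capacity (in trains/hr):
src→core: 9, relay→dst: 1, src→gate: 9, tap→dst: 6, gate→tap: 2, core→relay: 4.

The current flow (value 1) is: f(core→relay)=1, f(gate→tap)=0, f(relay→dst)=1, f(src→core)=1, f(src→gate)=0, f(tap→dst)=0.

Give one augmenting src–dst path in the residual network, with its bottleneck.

src→gate→tap→dst, bottleneck 2

Residual along src→gate→tap→dst: src→gate: 9, gate→tap: 2, tap→dst: 6.
Bottleneck = min = 2.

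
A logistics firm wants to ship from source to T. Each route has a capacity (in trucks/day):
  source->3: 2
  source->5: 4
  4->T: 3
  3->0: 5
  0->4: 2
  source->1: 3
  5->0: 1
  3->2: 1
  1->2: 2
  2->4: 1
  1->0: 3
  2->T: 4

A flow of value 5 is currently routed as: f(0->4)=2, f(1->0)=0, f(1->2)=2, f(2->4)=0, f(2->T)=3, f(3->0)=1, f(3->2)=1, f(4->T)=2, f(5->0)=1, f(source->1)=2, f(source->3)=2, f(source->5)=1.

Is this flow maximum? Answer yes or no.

Residual reachable from source: {0, 1, 3, 5, source}; T is not reachable.
Saturated cut: 3->2, 1->2, 0->4 with total capacity 5 = current flow value. Flow is maximum.

Yes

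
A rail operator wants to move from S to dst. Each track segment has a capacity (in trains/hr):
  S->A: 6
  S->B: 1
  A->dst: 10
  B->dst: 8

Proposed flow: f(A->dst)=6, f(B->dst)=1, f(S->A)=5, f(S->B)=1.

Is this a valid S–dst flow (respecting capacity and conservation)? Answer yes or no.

Conservation fails at A: inflow 5 ≠ outflow 6.

No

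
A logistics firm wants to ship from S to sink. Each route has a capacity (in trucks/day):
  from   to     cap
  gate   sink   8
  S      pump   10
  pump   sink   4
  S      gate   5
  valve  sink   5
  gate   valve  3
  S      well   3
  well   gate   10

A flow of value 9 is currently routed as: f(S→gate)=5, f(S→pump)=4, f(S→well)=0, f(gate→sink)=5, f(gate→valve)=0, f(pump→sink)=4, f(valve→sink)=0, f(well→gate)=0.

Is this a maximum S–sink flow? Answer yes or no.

No

Residual path S→well→gate→sink has bottleneck 3 > 0.
Pushing 3 along it raises the flow to 12, so the given flow is not maximum.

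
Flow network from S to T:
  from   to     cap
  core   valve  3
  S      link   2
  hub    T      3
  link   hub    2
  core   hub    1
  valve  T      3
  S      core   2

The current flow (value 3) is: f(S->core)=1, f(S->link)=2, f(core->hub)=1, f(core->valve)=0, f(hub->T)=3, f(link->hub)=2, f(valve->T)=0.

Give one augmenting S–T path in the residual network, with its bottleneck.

S->core->valve->T, bottleneck 1

Residual along S->core->valve->T: S->core: 1, core->valve: 3, valve->T: 3.
Bottleneck = min = 1.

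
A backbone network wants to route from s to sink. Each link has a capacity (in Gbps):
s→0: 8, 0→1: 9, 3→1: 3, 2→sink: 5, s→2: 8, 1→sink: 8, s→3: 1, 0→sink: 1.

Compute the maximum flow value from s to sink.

Augment s→0→sink: bottleneck 1. Total 1.
Augment s→2→sink: bottleneck 5. Total 6.
Augment s→3→1→sink: bottleneck 1. Total 7.
Augment s→0→1→sink: bottleneck 7. Total 14.
No augmenting path remains in the residual graph.

14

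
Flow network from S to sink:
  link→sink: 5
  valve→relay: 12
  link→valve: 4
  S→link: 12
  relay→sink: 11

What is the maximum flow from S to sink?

Augment S→link→sink: bottleneck 5. Total 5.
Augment S→link→valve→relay→sink: bottleneck 4. Total 9.
No augmenting path remains in the residual graph.

9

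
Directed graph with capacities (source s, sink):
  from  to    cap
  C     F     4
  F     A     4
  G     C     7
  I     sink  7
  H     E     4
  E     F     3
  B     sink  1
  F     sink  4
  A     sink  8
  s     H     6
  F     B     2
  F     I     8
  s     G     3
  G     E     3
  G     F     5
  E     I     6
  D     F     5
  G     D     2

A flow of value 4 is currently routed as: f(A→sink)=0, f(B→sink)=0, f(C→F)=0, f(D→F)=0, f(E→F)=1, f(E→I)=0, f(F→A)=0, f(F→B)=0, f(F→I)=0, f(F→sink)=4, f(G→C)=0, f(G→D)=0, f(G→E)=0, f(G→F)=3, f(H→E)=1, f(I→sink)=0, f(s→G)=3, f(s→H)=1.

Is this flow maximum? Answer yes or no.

No

Residual path s→H→E→I→sink has bottleneck 3 > 0.
Pushing 3 along it raises the flow to 7, so the given flow is not maximum.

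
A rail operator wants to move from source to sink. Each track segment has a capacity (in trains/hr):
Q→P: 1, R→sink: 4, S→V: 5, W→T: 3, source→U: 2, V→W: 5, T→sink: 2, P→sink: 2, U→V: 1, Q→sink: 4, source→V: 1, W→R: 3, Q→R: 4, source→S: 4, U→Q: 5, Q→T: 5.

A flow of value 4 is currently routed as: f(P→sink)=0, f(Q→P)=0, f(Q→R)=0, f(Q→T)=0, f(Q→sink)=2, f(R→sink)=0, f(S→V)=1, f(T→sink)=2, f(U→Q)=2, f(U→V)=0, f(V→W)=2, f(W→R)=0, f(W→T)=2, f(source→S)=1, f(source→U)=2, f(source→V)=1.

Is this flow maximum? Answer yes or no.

Residual path source→S→V→W→R→sink has bottleneck 3 > 0.
Pushing 3 along it raises the flow to 7, so the given flow is not maximum.

No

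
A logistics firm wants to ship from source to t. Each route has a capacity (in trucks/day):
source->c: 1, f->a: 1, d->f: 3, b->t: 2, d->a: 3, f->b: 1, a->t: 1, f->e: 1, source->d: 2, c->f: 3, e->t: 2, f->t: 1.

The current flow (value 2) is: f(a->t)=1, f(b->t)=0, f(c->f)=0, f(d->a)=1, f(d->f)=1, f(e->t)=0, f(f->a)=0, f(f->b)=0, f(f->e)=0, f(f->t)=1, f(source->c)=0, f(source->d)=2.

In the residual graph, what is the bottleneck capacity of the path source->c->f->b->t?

Residual capacities along the path: source->c: 1, c->f: 3, f->b: 1, b->t: 2.
Minimum is 1.

1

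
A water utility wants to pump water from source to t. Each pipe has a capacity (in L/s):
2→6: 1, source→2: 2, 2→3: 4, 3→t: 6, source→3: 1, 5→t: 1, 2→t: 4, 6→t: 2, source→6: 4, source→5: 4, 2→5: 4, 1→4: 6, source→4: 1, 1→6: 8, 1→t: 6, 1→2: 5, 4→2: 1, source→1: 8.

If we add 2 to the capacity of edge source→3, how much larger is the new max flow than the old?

2

Original max flow = 15.
After raising cap(source→3), augmenting paths through that edge carry 2 more units.
New max flow = 17. Increase = 2.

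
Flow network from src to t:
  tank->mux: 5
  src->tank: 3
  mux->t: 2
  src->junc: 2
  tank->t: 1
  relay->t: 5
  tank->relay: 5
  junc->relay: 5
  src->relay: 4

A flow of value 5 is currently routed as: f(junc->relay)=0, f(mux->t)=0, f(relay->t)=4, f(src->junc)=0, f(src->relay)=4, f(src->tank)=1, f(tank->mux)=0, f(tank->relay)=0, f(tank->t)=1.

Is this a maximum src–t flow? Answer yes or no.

Residual path src->junc->relay->t has bottleneck 1 > 0.
Pushing 1 along it raises the flow to 6, so the given flow is not maximum.

No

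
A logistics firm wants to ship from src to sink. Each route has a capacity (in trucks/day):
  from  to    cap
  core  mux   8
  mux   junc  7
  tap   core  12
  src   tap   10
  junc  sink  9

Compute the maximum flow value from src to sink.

7

Augment src→tap→core→mux→junc→sink: bottleneck 7. Total 7.
No augmenting path remains in the residual graph.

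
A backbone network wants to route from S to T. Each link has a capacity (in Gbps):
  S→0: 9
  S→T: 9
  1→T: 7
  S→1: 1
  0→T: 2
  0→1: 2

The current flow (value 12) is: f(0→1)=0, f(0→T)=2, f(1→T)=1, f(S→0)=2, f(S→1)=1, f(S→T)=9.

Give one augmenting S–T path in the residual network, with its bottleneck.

S→0→1→T, bottleneck 2

Residual along S→0→1→T: S→0: 7, 0→1: 2, 1→T: 6.
Bottleneck = min = 2.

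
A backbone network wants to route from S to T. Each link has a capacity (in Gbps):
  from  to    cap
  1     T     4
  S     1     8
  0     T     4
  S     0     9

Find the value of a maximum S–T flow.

Augment S→1→T: bottleneck 4. Total 4.
Augment S→0→T: bottleneck 4. Total 8.
No augmenting path remains in the residual graph.

8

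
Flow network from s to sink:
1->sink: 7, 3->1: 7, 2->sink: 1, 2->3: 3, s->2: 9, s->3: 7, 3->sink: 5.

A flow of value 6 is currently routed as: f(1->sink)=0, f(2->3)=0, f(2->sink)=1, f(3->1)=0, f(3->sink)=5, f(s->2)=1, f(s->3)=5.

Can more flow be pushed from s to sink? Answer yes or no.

Residual path s->3->1->sink has bottleneck 2 > 0.
Pushing 2 along it raises the flow to 8, so the given flow is not maximum.

Yes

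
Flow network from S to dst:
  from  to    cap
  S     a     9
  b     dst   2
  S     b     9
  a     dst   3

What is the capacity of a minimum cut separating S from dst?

Max flow = 5 (via 2 augmenting paths).
In the residual at optimum, the set reachable from S is {S, a, b}.
Cut edges: a→dst (cap 3), b→dst (cap 2). Sum = 5.

5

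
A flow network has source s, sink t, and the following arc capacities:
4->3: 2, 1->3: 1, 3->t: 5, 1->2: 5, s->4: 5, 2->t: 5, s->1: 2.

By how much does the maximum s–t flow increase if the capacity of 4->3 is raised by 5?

3

Original max flow = 4.
After raising cap(4->3), augmenting paths through that edge carry 3 more units.
New max flow = 7. Increase = 3.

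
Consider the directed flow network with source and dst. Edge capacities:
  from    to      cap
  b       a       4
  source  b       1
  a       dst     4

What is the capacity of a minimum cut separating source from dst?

Max flow = 1 (via 1 augmenting path).
In the residual at optimum, the set reachable from source is {source}.
Cut edges: source→b (cap 1). Sum = 1.

1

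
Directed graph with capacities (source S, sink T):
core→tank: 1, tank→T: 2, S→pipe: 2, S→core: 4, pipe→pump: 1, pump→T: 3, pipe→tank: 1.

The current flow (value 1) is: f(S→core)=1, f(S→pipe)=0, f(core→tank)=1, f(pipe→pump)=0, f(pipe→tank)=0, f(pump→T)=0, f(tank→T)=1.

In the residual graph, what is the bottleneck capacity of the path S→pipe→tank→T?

Residual capacities along the path: S→pipe: 2, pipe→tank: 1, tank→T: 1.
Minimum is 1.

1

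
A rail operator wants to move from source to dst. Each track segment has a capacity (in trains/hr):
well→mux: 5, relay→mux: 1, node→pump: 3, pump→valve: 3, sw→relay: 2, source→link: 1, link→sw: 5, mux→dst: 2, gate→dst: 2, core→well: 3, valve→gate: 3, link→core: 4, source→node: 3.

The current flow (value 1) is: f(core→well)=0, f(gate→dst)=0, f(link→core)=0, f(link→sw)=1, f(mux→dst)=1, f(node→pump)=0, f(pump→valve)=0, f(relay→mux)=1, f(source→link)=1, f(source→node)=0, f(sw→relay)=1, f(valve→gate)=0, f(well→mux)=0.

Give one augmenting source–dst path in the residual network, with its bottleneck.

source→node→pump→valve→gate→dst, bottleneck 2

Residual along source→node→pump→valve→gate→dst: source→node: 3, node→pump: 3, pump→valve: 3, valve→gate: 3, gate→dst: 2.
Bottleneck = min = 2.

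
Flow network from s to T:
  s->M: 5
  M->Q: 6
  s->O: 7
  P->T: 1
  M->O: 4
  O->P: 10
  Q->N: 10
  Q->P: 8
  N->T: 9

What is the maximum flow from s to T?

Augment s->O->P->T: bottleneck 1. Total 1.
Augment s->M->Q->N->T: bottleneck 5. Total 6.
No augmenting path remains in the residual graph.

6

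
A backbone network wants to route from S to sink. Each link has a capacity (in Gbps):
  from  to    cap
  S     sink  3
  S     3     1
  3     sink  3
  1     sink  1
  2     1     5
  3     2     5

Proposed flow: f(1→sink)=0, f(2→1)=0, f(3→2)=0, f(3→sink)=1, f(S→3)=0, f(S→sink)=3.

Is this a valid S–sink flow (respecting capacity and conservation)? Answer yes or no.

No

Conservation fails at 3: inflow 0 ≠ outflow 1.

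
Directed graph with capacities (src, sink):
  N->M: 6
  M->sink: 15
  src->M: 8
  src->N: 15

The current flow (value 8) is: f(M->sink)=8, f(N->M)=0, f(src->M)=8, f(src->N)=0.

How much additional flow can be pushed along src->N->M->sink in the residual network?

Residual capacities along the path: src->N: 15, N->M: 6, M->sink: 7.
Minimum is 6.

6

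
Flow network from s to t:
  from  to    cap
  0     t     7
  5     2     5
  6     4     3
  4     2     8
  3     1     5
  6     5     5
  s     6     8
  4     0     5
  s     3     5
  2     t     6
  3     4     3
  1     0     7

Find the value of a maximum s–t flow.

13

Augment s→3→1→0→t: bottleneck 5. Total 5.
Augment s→6→4→0→t: bottleneck 2. Total 7.
Augment s→6→4→2→t: bottleneck 1. Total 8.
Augment s→6→5→2→t: bottleneck 5. Total 13.
No augmenting path remains in the residual graph.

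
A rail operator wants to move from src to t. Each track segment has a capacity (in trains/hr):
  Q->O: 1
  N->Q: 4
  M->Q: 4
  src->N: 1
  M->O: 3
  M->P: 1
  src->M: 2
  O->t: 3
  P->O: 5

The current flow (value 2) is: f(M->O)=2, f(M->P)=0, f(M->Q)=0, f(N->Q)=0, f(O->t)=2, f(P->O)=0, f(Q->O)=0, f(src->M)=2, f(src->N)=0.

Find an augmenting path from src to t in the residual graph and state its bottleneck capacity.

src->N->Q->O->t, bottleneck 1

Residual along src->N->Q->O->t: src->N: 1, N->Q: 4, Q->O: 1, O->t: 1.
Bottleneck = min = 1.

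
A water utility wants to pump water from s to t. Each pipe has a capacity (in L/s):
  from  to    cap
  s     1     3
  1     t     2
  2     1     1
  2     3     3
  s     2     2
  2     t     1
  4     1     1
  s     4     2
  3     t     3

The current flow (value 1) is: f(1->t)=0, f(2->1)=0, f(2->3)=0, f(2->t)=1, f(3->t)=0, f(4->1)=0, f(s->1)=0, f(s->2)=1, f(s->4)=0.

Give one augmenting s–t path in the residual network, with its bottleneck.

Residual along s->1->t: s->1: 3, 1->t: 2.
Bottleneck = min = 2.

s->1->t, bottleneck 2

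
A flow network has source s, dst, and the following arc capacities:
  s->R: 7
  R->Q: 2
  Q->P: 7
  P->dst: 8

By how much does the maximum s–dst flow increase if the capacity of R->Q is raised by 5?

5

Original max flow = 2.
After raising cap(R->Q), augmenting paths through that edge carry 5 more units.
New max flow = 7. Increase = 5.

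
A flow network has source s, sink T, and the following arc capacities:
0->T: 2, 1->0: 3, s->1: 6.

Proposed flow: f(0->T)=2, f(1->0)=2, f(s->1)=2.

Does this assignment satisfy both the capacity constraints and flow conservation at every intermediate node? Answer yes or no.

Yes

Every edge has 0 ≤ f(e) ≤ cap(e).
At each intermediate node, inflow equals outflow.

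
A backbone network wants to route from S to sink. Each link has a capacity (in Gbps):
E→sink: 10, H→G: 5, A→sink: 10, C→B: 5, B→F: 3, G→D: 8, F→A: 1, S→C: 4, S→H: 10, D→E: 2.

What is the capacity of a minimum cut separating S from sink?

3

Max flow = 3 (via 2 augmenting paths).
In the residual at optimum, the set reachable from S is {B, C, D, F, G, H, S}.
Cut edges: D→E (cap 2), F→A (cap 1). Sum = 3.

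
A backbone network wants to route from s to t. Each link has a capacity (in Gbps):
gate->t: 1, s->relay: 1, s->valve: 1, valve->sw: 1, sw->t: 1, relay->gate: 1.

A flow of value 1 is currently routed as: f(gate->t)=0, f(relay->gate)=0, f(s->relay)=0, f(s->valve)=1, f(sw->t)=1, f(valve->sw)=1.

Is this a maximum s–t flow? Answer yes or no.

Residual path s->relay->gate->t has bottleneck 1 > 0.
Pushing 1 along it raises the flow to 2, so the given flow is not maximum.

No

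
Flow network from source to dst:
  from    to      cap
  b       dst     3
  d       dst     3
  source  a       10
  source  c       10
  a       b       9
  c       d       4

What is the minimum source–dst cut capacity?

Max flow = 6 (via 2 augmenting paths).
In the residual at optimum, the set reachable from source is {a, b, c, d, source}.
Cut edges: b→dst (cap 3), d→dst (cap 3). Sum = 6.

6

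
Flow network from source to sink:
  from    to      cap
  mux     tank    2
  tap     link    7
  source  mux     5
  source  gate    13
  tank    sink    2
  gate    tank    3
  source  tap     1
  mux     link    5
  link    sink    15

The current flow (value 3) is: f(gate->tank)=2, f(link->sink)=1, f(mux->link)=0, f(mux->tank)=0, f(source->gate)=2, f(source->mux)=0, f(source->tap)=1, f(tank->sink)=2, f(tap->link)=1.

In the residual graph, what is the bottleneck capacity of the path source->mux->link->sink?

Residual capacities along the path: source->mux: 5, mux->link: 5, link->sink: 14.
Minimum is 5.

5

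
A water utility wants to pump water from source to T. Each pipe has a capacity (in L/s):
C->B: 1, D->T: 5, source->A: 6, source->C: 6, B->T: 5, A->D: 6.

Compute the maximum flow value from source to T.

6

Augment source->C->B->T: bottleneck 1. Total 1.
Augment source->A->D->T: bottleneck 5. Total 6.
No augmenting path remains in the residual graph.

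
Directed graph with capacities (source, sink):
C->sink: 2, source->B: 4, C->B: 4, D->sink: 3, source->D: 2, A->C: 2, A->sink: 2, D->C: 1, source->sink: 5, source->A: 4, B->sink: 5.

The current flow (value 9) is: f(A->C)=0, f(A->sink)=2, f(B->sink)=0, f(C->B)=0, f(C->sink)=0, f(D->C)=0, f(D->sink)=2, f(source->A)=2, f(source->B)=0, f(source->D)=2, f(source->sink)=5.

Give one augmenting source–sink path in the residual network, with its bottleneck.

source->B->sink, bottleneck 4

Residual along source->B->sink: source->B: 4, B->sink: 5.
Bottleneck = min = 4.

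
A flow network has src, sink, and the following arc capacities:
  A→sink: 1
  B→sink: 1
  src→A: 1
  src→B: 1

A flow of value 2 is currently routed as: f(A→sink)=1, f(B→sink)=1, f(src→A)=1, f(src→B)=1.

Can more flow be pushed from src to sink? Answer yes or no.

No

Residual reachable from src: {src}; sink is not reachable.
Saturated cut: src→B, src→A with total capacity 2 = current flow value. Flow is maximum.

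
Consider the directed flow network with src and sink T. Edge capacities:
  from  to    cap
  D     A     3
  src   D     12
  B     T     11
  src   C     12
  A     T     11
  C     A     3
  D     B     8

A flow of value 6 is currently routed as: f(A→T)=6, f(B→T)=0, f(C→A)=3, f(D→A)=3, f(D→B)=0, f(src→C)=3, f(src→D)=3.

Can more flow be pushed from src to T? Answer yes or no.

Residual path src→D→B→T has bottleneck 8 > 0.
Pushing 8 along it raises the flow to 14, so the given flow is not maximum.

Yes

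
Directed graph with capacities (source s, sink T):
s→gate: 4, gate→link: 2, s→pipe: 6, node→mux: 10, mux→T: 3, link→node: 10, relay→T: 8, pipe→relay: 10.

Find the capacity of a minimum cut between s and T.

Max flow = 8 (via 2 augmenting paths).
In the residual at optimum, the set reachable from s is {gate, s}.
Cut edges: gate→link (cap 2), s→pipe (cap 6). Sum = 8.

8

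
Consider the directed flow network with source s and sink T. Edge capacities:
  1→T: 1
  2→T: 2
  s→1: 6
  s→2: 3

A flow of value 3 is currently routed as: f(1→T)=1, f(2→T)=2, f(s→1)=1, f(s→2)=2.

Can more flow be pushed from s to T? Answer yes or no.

Residual reachable from s: {1, 2, s}; T is not reachable.
Saturated cut: 1→T, 2→T with total capacity 3 = current flow value. Flow is maximum.

No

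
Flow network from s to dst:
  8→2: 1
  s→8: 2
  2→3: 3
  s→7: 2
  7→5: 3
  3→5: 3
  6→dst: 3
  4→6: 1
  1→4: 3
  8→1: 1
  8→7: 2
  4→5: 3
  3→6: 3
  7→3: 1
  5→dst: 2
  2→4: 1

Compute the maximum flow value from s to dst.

Augment s→7→5→dst: bottleneck 2. Total 2.
Augment s→8→1→4→6→dst: bottleneck 1. Total 3.
Augment s→8→7→3→6→dst: bottleneck 1. Total 4.
No augmenting path remains in the residual graph.

4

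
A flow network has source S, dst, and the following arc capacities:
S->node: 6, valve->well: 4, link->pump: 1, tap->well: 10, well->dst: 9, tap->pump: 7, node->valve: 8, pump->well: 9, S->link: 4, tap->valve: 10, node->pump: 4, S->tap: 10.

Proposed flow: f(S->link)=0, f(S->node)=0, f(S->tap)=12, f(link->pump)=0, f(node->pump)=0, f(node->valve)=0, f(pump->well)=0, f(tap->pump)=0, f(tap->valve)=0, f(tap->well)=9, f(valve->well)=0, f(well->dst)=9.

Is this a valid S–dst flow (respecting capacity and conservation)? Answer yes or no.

No

Capacity violated on S->tap: flow 12 > capacity 10.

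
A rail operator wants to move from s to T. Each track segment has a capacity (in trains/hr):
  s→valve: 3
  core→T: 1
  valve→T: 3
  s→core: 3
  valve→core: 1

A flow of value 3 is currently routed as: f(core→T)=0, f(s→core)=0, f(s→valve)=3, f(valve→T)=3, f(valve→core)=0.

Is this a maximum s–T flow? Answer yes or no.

Residual path s→core→T has bottleneck 1 > 0.
Pushing 1 along it raises the flow to 4, so the given flow is not maximum.

No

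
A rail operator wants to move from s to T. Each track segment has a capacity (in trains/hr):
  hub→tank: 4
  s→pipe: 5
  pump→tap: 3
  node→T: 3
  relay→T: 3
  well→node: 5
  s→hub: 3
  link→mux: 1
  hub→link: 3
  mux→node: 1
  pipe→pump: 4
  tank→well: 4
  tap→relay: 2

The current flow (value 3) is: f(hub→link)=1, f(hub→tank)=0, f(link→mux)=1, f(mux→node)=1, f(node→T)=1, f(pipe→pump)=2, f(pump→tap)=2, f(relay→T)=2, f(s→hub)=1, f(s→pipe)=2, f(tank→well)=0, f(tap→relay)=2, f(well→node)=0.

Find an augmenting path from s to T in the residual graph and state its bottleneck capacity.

Residual along s→hub→tank→well→node→T: s→hub: 2, hub→tank: 4, tank→well: 4, well→node: 5, node→T: 2.
Bottleneck = min = 2.

s→hub→tank→well→node→T, bottleneck 2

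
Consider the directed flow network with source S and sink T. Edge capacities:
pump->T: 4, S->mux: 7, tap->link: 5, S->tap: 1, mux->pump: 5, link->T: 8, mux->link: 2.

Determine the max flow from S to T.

7

Augment S->tap->link->T: bottleneck 1. Total 1.
Augment S->mux->link->T: bottleneck 2. Total 3.
Augment S->mux->pump->T: bottleneck 4. Total 7.
No augmenting path remains in the residual graph.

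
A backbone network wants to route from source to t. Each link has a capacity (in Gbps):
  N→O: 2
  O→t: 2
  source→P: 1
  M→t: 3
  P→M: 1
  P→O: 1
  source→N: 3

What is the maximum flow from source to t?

Augment source→P→M→t: bottleneck 1. Total 1.
Augment source→N→O→t: bottleneck 2. Total 3.
No augmenting path remains in the residual graph.

3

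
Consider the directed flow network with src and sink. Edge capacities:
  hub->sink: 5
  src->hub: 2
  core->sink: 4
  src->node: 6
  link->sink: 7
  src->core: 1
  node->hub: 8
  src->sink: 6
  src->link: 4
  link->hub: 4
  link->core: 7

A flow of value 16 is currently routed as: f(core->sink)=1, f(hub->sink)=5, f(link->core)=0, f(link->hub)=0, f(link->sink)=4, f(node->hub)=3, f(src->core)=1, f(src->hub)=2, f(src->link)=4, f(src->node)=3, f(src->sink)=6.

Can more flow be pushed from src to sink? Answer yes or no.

Residual reachable from src: {hub, node, src}; sink is not reachable.
Saturated cut: src->link, src->core, src->sink, hub->sink with total capacity 16 = current flow value. Flow is maximum.

No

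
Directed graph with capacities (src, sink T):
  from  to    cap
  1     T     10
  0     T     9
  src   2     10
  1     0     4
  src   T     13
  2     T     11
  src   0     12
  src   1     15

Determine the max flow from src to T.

42

Augment src→T: bottleneck 13. Total 13.
Augment src→1→T: bottleneck 10. Total 23.
Augment src→0→T: bottleneck 9. Total 32.
Augment src→2→T: bottleneck 10. Total 42.
No augmenting path remains in the residual graph.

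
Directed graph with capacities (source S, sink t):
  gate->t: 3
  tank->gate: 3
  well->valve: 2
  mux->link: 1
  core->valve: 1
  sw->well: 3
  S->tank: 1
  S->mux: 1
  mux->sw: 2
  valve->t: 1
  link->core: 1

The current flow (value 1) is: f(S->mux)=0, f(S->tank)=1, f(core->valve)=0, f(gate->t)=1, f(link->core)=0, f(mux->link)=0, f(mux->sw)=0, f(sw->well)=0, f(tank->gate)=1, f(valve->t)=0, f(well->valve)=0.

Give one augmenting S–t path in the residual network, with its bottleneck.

S->mux->sw->well->valve->t, bottleneck 1

Residual along S->mux->sw->well->valve->t: S->mux: 1, mux->sw: 2, sw->well: 3, well->valve: 2, valve->t: 1.
Bottleneck = min = 1.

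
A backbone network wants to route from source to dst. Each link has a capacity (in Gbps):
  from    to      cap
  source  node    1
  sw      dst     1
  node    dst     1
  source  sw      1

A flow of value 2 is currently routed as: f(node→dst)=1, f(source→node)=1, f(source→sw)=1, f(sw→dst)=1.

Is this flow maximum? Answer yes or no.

Residual reachable from source: {source}; dst is not reachable.
Saturated cut: source→sw, source→node with total capacity 2 = current flow value. Flow is maximum.

Yes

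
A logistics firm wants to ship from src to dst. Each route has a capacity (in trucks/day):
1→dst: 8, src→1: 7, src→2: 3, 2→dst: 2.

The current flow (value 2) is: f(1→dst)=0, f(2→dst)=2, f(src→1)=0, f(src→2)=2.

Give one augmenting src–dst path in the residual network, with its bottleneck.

src→1→dst, bottleneck 7

Residual along src→1→dst: src→1: 7, 1→dst: 8.
Bottleneck = min = 7.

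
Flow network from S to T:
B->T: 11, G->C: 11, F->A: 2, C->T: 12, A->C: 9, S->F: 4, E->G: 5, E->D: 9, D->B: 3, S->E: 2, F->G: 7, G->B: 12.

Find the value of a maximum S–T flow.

6

Augment S->F->A->C->T: bottleneck 2. Total 2.
Augment S->F->G->C->T: bottleneck 2. Total 4.
Augment S->E->G->C->T: bottleneck 2. Total 6.
No augmenting path remains in the residual graph.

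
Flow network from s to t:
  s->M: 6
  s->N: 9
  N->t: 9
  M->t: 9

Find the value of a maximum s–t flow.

15

Augment s->N->t: bottleneck 9. Total 9.
Augment s->M->t: bottleneck 6. Total 15.
No augmenting path remains in the residual graph.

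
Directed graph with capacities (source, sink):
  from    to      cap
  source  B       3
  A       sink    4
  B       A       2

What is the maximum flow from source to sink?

2

Augment source->B->A->sink: bottleneck 2. Total 2.
No augmenting path remains in the residual graph.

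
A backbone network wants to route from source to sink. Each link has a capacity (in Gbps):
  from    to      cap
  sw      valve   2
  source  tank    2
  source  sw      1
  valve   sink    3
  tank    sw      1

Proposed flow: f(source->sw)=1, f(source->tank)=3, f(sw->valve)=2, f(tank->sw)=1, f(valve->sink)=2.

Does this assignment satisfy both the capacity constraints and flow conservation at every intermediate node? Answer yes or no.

No

Capacity violated on source->tank: flow 3 > capacity 2.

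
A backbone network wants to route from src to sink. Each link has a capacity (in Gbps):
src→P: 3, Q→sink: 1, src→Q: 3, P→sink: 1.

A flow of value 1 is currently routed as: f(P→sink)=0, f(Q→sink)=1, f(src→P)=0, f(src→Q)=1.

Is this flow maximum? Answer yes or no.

No

Residual path src→P→sink has bottleneck 1 > 0.
Pushing 1 along it raises the flow to 2, so the given flow is not maximum.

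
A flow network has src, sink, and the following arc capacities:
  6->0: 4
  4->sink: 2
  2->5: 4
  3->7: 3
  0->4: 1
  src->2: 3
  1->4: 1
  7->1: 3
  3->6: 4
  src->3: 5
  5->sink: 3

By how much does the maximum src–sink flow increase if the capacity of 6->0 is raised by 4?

Original max flow = 5.
Edge 6->0 does not cross the min cut (source side {0, 1, 3, 6, 7, src}), so extra capacity there cannot help.
New max flow = 5. Increase = 0.

0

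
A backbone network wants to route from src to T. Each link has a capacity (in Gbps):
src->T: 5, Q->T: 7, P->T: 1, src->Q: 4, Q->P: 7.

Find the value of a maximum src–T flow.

9

Augment src->T: bottleneck 5. Total 5.
Augment src->Q->T: bottleneck 4. Total 9.
No augmenting path remains in the residual graph.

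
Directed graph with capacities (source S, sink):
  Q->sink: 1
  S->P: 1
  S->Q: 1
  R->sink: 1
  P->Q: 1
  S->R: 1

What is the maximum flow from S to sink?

Augment S->Q->sink: bottleneck 1. Total 1.
Augment S->R->sink: bottleneck 1. Total 2.
No augmenting path remains in the residual graph.

2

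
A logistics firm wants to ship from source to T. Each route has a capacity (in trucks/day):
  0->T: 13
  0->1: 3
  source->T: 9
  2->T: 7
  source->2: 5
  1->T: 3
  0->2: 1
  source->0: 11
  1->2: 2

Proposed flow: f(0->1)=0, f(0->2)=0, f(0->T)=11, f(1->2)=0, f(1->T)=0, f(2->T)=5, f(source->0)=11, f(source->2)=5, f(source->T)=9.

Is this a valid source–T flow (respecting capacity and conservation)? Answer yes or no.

Every edge has 0 ≤ f(e) ≤ cap(e).
At each intermediate node, inflow equals outflow.

Yes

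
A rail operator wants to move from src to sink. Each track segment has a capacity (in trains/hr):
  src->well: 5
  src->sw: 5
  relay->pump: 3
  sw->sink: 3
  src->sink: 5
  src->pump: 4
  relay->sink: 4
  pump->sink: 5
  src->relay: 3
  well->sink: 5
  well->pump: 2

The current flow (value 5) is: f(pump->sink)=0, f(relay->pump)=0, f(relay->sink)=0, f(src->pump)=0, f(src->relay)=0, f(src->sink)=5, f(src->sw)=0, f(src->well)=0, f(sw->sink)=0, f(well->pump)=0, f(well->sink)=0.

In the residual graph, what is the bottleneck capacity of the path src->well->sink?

Residual capacities along the path: src->well: 5, well->sink: 5.
Minimum is 5.

5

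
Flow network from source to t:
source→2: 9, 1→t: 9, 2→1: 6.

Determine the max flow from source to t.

Augment source→2→1→t: bottleneck 6. Total 6.
No augmenting path remains in the residual graph.

6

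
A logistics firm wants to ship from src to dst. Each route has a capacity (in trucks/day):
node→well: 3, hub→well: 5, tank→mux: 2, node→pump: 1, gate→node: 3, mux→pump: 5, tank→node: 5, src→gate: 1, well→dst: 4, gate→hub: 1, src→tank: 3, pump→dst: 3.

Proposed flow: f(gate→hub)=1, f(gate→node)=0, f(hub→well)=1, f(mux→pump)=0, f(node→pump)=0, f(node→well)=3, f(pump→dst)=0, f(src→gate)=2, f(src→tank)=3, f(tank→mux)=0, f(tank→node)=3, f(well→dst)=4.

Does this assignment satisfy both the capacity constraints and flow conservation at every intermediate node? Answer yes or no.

No

Capacity violated on src→gate: flow 2 > capacity 1.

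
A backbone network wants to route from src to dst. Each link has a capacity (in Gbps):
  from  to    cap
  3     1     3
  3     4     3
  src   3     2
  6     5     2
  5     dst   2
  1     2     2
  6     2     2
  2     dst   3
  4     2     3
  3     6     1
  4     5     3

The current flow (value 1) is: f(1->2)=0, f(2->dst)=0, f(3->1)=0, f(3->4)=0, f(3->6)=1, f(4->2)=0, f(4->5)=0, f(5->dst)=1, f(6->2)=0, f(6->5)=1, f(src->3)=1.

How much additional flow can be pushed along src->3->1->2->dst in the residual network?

Residual capacities along the path: src->3: 1, 3->1: 3, 1->2: 2, 2->dst: 3.
Minimum is 1.

1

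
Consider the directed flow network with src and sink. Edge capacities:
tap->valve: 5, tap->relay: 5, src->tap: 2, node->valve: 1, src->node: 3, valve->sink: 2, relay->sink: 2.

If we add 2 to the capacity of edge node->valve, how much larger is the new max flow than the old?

1

Original max flow = 3.
After raising cap(node->valve), augmenting paths through that edge carry 1 more unit.
New max flow = 4. Increase = 1.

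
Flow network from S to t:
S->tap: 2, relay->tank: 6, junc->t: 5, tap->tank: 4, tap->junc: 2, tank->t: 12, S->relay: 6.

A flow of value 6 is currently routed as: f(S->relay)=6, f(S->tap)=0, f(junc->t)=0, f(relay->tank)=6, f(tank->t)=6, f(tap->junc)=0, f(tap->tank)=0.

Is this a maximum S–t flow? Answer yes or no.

No

Residual path S->tap->tank->t has bottleneck 2 > 0.
Pushing 2 along it raises the flow to 8, so the given flow is not maximum.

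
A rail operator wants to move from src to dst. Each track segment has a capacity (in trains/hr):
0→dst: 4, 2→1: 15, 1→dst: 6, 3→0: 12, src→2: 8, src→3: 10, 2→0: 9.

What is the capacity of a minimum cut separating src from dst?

10

Max flow = 10 (via 3 augmenting paths).
In the residual at optimum, the set reachable from src is {0, 1, 2, 3, src}.
Cut edges: 1→dst (cap 6), 0→dst (cap 4). Sum = 10.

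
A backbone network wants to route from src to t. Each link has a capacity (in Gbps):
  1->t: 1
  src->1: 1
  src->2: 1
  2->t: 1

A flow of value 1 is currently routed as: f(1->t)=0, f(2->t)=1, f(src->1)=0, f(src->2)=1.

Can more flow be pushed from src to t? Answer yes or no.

Residual path src->1->t has bottleneck 1 > 0.
Pushing 1 along it raises the flow to 2, so the given flow is not maximum.

Yes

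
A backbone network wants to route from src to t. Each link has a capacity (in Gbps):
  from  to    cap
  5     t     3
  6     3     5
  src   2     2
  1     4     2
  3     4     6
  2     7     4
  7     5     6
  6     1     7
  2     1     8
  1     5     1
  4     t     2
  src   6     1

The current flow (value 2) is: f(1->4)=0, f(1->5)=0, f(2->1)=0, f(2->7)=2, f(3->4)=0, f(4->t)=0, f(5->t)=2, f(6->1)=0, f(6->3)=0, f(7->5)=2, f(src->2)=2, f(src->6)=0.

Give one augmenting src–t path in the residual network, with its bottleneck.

src->6->1->5->t, bottleneck 1

Residual along src->6->1->5->t: src->6: 1, 6->1: 7, 1->5: 1, 5->t: 1.
Bottleneck = min = 1.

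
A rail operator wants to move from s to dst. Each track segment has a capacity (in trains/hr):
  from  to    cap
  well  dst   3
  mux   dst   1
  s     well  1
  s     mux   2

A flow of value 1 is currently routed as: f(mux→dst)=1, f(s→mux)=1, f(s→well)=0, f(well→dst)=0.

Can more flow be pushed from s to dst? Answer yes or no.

Residual path s→well→dst has bottleneck 1 > 0.
Pushing 1 along it raises the flow to 2, so the given flow is not maximum.

Yes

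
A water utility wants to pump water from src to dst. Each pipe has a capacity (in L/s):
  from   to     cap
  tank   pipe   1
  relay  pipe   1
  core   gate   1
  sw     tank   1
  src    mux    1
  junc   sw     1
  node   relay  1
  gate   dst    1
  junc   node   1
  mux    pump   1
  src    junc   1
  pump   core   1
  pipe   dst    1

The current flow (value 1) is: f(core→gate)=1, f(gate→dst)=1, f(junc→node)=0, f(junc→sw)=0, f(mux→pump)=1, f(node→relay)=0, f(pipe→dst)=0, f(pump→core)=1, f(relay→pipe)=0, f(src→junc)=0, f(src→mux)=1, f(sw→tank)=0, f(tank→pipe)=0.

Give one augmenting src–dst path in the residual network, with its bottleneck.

src→junc→node→relay→pipe→dst, bottleneck 1

Residual along src→junc→node→relay→pipe→dst: src→junc: 1, junc→node: 1, node→relay: 1, relay→pipe: 1, pipe→dst: 1.
Bottleneck = min = 1.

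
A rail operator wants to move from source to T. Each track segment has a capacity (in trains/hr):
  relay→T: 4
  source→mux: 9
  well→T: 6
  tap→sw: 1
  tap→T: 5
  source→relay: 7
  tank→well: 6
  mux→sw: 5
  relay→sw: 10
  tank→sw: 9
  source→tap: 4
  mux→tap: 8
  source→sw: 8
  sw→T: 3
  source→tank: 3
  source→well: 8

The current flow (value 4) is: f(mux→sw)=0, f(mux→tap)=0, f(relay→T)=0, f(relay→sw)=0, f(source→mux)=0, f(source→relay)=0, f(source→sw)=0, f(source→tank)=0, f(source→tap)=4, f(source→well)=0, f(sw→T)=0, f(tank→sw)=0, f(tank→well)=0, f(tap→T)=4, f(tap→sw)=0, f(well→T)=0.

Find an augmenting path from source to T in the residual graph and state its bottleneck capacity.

Residual along source→relay→T: source→relay: 7, relay→T: 4.
Bottleneck = min = 4.

source→relay→T, bottleneck 4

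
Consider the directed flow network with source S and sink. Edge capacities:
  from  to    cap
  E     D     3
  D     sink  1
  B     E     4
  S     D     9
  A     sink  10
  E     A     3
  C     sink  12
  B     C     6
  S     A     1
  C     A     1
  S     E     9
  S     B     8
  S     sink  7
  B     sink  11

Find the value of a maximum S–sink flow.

20

Augment S→sink: bottleneck 7. Total 7.
Augment S→B→sink: bottleneck 8. Total 15.
Augment S→A→sink: bottleneck 1. Total 16.
Augment S→D→sink: bottleneck 1. Total 17.
Augment S→E→A→sink: bottleneck 3. Total 20.
No augmenting path remains in the residual graph.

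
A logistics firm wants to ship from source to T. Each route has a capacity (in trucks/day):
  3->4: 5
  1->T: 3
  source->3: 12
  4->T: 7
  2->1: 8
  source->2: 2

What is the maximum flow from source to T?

Augment source->3->4->T: bottleneck 5. Total 5.
Augment source->2->1->T: bottleneck 2. Total 7.
No augmenting path remains in the residual graph.

7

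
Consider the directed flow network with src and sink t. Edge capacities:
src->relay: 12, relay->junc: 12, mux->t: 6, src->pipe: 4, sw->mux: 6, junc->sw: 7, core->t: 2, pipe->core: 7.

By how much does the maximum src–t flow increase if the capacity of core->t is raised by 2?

Original max flow = 8.
After raising cap(core->t), augmenting paths through that edge carry 2 more units.
New max flow = 10. Increase = 2.

2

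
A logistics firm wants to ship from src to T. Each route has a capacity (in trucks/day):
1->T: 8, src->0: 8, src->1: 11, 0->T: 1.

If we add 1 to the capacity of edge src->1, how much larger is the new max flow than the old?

0

Original max flow = 9.
Edge src->1 does not cross the min cut (source side {0, 1, src}), so extra capacity there cannot help.
New max flow = 9. Increase = 0.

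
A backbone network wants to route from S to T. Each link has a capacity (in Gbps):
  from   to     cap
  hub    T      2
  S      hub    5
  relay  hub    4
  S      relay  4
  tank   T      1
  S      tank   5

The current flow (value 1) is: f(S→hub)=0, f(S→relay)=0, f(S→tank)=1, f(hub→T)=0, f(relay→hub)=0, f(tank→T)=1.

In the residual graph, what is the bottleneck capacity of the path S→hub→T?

2

Residual capacities along the path: S→hub: 5, hub→T: 2.
Minimum is 2.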